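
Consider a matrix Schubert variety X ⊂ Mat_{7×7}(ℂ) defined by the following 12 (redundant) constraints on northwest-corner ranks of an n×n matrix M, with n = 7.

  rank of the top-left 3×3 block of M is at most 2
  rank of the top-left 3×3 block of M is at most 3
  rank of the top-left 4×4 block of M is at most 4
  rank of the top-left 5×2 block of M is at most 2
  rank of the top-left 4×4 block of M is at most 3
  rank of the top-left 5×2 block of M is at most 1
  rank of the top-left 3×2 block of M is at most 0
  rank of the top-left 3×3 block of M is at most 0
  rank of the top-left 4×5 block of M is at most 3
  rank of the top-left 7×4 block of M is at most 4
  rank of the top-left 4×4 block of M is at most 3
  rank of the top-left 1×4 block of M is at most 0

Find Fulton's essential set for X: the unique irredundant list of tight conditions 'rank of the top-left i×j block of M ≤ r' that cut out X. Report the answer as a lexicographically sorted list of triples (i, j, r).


Propagating the 12 rank bounds to every northwest block:

  row 1: 0 0 0 0 1 1 1
  row 2: 0 0 0 1 2 2 2
  row 3: 0 0 0 1 2 3 3
  row 4: 1 1 1 2 3 4 4
  row 5: 1 1 2 3 4 5 5
  row 6: 1 2 3 4 5 6 6
  row 7: 1 2 3 4 5 6 7

so w = (5, 4, 6, 1, 3, 2, 7).

D(w) has 11 cells with 3 SE-corners; essential set:

[(1, 4, 0), (3, 3, 0), (5, 2, 1)]


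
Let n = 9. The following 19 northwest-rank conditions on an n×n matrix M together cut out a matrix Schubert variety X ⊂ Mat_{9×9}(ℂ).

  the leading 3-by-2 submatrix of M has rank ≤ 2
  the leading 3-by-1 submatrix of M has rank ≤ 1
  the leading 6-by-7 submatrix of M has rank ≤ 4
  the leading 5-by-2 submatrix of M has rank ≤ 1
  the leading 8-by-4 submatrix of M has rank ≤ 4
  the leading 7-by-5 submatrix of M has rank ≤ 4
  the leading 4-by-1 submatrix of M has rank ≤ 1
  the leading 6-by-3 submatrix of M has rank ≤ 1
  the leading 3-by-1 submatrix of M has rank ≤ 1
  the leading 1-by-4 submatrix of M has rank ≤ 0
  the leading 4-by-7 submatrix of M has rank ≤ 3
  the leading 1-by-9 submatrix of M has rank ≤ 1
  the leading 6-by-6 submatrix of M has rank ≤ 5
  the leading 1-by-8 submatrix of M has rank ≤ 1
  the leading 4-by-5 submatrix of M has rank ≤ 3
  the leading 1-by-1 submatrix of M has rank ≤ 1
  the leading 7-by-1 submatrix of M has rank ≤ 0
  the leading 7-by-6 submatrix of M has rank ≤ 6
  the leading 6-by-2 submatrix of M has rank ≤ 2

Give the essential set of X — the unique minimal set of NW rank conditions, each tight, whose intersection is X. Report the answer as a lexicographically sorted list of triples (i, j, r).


Computing R[i][j] = min implied NW-rank bound (n=9, 19 conditions):

  0, 0, 0, 0, 1, 1, 1, 1, 1
  0, 1, 1, 1, 2, 2, 2, 2, 2
  0, 1, 1, 2, 3, 3, 3, 3, 3
  0, 1, 1, 2, 3, 3, 3, 4, 4
  0, 1, 1, 2, 3, 4, 4, 5, 5
  0, 1, 1, 2, 3, 4, 4, 5, 6
  0, 1, 2, 3, 4, 5, 5, 6, 7
  1, 2, 3, 4, 5, 6, 6, 7, 8
  1, 2, 3, 4, 5, 6, 7, 8, 9

the unique w with this rank table is (5, 2, 4, 8, 6, 9, 3, 1, 7).

5 SE-corners of the 17-cell Rothe diagram give Ess(w):

[(1, 4, 0), (4, 7, 3), (6, 3, 1), (6, 7, 4), (7, 1, 0)]


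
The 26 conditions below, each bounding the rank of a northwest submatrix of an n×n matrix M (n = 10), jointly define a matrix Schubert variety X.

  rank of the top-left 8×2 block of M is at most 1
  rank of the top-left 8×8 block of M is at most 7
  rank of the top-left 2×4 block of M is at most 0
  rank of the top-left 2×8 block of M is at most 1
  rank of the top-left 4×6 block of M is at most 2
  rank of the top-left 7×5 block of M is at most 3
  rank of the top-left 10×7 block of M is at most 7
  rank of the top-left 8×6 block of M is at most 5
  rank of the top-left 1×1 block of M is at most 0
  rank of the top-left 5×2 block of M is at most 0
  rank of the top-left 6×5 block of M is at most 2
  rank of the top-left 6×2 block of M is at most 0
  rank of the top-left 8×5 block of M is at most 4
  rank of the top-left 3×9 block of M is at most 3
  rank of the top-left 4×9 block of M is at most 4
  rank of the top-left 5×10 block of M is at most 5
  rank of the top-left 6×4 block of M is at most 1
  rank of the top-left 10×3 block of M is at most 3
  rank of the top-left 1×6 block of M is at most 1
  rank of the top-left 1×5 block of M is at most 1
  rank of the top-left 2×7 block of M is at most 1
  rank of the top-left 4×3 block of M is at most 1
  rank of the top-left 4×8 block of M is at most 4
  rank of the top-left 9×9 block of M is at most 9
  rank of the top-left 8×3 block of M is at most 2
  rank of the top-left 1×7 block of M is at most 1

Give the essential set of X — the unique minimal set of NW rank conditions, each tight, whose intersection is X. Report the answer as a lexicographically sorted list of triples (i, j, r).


Computing R[i][j] = min implied NW-rank bound (n=10, 26 conditions):

  R[1]: 0, 0, 0, 0, 1, 1, 1, 1, 1, 1
  R[2]: 0, 0, 0, 0, 1, 1, 1, 1, 2, 2
  R[3]: 0, 0, 1, 1, 2, 2, 2, 2, 3, 3
  R[4]: 0, 0, 1, 1, 2, 2, 3, 3, 4, 4
  R[5]: 0, 0, 1, 1, 2, 3, 4, 4, 5, 5
  R[6]: 0, 0, 1, 1, 2, 3, 4, 5, 6, 6
  R[7]: 1, 1, 2, 2, 3, 4, 5, 6, 7, 7
  R[8]: 1, 1, 2, 3, 4, 5, 6, 7, 8, 8
  R[9]: 1, 2, 3, 4, 5, 6, 7, 8, 9, 9
  R[10]: 1, 2, 3, 4, 5, 6, 7, 8, 9, 10

hence w(1..10) = (5, 9, 3, 7, 6, 8, 1, 4, 2, 10).

D(w) has 24 cells with 6 SE-corners; essential set:

[(2, 4, 0), (2, 8, 1), (4, 6, 2), (6, 2, 0), (6, 4, 1), (8, 2, 1)]


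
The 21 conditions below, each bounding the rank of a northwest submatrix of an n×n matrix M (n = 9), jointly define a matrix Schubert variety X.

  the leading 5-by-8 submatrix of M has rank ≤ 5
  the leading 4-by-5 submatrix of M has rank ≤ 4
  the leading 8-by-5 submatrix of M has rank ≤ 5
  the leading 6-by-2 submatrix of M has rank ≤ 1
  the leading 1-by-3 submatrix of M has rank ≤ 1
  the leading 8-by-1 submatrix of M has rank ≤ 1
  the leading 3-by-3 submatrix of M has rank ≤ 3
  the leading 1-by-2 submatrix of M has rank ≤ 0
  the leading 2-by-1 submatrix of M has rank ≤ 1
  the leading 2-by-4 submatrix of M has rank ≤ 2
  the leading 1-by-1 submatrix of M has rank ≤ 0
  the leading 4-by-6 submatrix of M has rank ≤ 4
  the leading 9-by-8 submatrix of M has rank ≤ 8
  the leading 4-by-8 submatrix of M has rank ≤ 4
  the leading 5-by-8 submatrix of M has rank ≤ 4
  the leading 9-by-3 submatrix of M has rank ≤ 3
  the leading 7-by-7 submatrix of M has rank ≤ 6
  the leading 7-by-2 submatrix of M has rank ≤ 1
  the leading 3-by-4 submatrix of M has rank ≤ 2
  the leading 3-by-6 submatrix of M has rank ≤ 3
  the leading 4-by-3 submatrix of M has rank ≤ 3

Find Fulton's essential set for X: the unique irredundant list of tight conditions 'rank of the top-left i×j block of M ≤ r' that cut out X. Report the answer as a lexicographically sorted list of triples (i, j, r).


Rank table r_w(9×9) implied by the 21 constraints:

  row 1: 0 | 0 | 1 | 1 | 1 | 1 | 1 | 1 | 1
  row 2: 1 | 1 | 2 | 2 | 2 | 2 | 2 | 2 | 2
  row 3: 1 | 1 | 2 | 2 | 3 | 3 | 3 | 3 | 3
  row 4: 1 | 1 | 2 | 3 | 4 | 4 | 4 | 4 | 4
  row 5: 1 | 1 | 2 | 3 | 4 | 4 | 4 | 4 | 5
  row 6: 1 | 1 | 2 | 3 | 4 | 5 | 5 | 5 | 6
  row 7: 1 | 1 | 2 | 3 | 4 | 5 | 6 | 6 | 7
  row 8: 1 | 2 | 3 | 4 | 5 | 6 | 7 | 7 | 8
  row 9: 1 | 2 | 3 | 4 | 5 | 6 | 7 | 8 | 9

giving w = (3, 1, 5, 4, 9, 6, 7, 2, 8) via Δ²R.

Fulton essential set (4 of the 11 Rothe cells):

[(1, 2, 0), (3, 4, 2), (5, 8, 4), (7, 2, 1)]


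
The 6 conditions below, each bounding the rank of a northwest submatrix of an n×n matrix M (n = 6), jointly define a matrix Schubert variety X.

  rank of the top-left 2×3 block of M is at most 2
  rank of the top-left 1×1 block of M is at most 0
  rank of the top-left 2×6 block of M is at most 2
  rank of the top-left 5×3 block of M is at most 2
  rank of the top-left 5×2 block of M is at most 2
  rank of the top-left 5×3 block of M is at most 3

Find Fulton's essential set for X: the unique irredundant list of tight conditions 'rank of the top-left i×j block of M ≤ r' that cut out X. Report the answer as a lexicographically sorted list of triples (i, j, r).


Propagating the 6 rank bounds to every northwest block:

  R[1]: 0  1  1  1  1  1
  R[2]: 1  2  2  2  2  2
  R[3]: 1  2  2  3  3  3
  R[4]: 1  2  2  3  4  4
  R[5]: 1  2  2  3  4  5
  R[6]: 1  2  3  4  5  6

reading off 1-entries of Δ²R: w = (2, 1, 4, 5, 6, 3).

|D(w)|=4, |Ess(w)|=2:

[(1, 1, 0), (5, 3, 2)]


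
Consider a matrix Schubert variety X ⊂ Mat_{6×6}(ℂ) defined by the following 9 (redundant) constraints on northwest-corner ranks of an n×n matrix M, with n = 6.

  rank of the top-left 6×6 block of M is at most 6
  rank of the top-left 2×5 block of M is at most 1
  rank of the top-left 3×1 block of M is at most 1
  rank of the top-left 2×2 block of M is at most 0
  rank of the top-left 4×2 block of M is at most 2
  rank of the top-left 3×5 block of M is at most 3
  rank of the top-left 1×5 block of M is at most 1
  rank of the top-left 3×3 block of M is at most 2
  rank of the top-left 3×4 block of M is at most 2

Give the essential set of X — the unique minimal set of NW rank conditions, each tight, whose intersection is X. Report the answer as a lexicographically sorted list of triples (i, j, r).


The tightest implied rank at each (i,j), from the 9 conditions:

  R[1]: 0 | 0 | 1 | 1 | 1 | 1
  R[2]: 0 | 0 | 1 | 1 | 1 | 2
  R[3]: 1 | 1 | 2 | 2 | 2 | 3
  R[4]: 1 | 2 | 3 | 3 | 3 | 4
  R[5]: 1 | 2 | 3 | 4 | 4 | 5
  R[6]: 1 | 2 | 3 | 4 | 5 | 6

hence w(1..6) = (3, 6, 1, 2, 4, 5).

|D(w)|=6, |Ess(w)|=2:

[(2, 2, 0), (2, 5, 1)]


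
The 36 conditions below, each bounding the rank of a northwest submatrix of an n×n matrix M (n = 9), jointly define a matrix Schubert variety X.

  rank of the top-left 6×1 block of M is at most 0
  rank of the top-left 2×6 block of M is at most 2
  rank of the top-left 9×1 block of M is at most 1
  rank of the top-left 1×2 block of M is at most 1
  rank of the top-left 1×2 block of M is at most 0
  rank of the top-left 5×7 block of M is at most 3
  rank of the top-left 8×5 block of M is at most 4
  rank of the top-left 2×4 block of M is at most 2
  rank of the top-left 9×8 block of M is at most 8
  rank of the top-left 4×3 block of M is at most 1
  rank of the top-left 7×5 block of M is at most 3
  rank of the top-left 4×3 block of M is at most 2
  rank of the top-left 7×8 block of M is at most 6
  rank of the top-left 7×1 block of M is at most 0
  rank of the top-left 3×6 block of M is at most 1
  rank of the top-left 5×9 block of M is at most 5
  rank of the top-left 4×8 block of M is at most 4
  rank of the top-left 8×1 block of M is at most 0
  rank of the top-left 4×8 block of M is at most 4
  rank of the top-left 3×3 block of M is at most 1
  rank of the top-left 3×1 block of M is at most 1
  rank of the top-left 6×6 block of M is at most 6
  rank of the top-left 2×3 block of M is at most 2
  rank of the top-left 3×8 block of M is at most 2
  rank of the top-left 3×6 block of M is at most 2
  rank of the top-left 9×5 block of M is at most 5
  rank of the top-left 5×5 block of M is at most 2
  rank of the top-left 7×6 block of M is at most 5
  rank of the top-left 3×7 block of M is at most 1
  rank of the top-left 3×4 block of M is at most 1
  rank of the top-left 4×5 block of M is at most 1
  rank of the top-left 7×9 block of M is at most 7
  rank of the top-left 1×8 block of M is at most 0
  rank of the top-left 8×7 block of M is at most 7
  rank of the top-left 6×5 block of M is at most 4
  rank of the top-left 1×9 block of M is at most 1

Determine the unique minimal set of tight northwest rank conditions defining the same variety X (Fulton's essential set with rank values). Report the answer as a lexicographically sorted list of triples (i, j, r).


Computing R[i][j] = min implied NW-rank bound (n=9, 36 conditions):

  0 0 0 0 0 0 0 0 1
  0 1 1 1 1 1 1 1 2
  0 1 1 1 1 1 1 2 3
  0 1 1 1 1 2 2 3 4
  0 1 2 2 2 3 3 4 5
  0 1 2 3 3 4 4 5 6
  0 1 2 3 3 4 5 6 7
  0 1 2 3 4 5 6 7 8
  1 2 3 4 5 6 7 8 9

giving w = (9, 2, 8, 6, 3, 4, 7, 5, 1) via Δ²R.

Rothe diagram D(w) (24 cells), 5 SE-corners (essential conditions):

[(1, 8, 0), (3, 7, 1), (4, 5, 1), (7, 5, 3), (8, 1, 0)]


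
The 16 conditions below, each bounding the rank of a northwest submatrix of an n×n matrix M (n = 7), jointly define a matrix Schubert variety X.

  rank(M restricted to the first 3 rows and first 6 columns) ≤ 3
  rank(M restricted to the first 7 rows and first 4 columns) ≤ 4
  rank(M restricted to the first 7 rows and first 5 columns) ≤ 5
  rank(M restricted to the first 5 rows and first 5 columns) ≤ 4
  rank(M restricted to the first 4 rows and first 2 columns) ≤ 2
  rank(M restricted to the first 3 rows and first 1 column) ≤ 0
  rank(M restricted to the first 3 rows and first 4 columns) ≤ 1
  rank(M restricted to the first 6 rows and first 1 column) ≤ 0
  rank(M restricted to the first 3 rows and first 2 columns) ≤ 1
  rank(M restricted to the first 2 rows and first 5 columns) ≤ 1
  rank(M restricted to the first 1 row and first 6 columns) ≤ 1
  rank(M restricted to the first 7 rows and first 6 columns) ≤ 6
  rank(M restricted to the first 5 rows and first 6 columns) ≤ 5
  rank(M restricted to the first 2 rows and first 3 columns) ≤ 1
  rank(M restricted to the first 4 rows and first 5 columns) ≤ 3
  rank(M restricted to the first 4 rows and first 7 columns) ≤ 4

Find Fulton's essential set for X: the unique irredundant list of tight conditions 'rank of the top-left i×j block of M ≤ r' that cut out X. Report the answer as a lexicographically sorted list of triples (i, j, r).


Computing R[i][j] = min implied NW-rank bound (n=7, 16 conditions):

  i=1: 0, 1, 1, 1, 1, 1, 1
  i=2: 0, 1, 1, 1, 1, 2, 2
  i=3: 0, 1, 1, 1, 2, 3, 3
  i=4: 0, 1, 2, 2, 3, 4, 4
  i=5: 0, 1, 2, 3, 4, 5, 5
  i=6: 0, 1, 2, 3, 4, 5, 6
  i=7: 1, 2, 3, 4, 5, 6, 7

second differences of R give the permutation w = (2, 6, 5, 3, 4, 7, 1).

3 SE-corners of the 11-cell Rothe diagram give Ess(w):

[(2, 5, 1), (3, 4, 1), (6, 1, 0)]


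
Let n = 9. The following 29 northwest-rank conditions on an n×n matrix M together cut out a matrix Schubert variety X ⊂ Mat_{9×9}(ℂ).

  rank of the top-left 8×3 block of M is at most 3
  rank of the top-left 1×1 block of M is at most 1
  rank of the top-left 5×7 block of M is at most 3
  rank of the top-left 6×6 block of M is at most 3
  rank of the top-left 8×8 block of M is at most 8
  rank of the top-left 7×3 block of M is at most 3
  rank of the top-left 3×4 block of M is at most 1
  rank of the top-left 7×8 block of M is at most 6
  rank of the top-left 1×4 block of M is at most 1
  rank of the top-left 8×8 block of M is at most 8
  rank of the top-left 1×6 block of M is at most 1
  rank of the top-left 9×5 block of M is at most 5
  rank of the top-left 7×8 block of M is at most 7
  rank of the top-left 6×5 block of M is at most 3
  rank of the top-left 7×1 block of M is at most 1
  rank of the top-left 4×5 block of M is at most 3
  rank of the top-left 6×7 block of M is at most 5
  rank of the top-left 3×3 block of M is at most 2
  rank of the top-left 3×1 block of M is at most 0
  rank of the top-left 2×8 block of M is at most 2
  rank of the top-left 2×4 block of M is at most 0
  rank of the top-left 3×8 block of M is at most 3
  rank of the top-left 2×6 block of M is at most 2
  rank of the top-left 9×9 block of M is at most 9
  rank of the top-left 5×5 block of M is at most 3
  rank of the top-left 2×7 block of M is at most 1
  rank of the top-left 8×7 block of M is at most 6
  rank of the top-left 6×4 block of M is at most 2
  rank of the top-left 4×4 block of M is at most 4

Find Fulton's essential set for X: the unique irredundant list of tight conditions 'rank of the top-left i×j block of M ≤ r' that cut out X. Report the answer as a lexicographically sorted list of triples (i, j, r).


Rank table r_w(9×9) implied by the 29 constraints:

  row 1: 0 0 0 0 1 1 1 1 1
  row 2: 0 0 0 0 1 1 1 2 2
  row 3: 0 1 1 1 2 2 2 3 3
  row 4: 1 2 2 2 3 3 3 4 4
  row 5: 1 2 2 2 3 3 3 4 5
  row 6: 1 2 2 2 3 3 4 5 6
  row 7: 1 2 3 3 4 4 5 6 7
  row 8: 1 2 3 4 5 5 6 7 8
  row 9: 1 2 3 4 5 6 7 8 9

the unique w with this rank table is (5, 8, 2, 1, 9, 7, 3, 4, 6).

6 SE-corners of the 18-cell Rothe diagram give Ess(w):

[(2, 4, 0), (2, 7, 1), (3, 1, 0), (5, 7, 3), (6, 4, 2), (6, 6, 3)]


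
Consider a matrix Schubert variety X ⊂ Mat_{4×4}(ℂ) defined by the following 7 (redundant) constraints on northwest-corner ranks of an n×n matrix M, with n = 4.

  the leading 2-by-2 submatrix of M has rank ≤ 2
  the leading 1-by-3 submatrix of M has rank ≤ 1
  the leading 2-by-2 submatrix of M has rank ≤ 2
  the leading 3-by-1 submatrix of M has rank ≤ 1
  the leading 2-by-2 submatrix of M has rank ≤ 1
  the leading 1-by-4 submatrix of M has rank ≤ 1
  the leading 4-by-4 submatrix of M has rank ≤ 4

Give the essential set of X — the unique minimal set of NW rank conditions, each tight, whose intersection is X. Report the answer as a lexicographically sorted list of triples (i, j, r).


Computing R[i][j] = min implied NW-rank bound (n=4, 7 conditions):

  row 1: 1 1 1 1
  row 2: 1 1 2 2
  row 3: 1 2 3 3
  row 4: 1 2 3 4

reading off 1-entries of Δ²R: w = (1, 3, 2, 4).

D(w) has 1 cell with 1 SE-corner; essential set:

[(2, 2, 1)]


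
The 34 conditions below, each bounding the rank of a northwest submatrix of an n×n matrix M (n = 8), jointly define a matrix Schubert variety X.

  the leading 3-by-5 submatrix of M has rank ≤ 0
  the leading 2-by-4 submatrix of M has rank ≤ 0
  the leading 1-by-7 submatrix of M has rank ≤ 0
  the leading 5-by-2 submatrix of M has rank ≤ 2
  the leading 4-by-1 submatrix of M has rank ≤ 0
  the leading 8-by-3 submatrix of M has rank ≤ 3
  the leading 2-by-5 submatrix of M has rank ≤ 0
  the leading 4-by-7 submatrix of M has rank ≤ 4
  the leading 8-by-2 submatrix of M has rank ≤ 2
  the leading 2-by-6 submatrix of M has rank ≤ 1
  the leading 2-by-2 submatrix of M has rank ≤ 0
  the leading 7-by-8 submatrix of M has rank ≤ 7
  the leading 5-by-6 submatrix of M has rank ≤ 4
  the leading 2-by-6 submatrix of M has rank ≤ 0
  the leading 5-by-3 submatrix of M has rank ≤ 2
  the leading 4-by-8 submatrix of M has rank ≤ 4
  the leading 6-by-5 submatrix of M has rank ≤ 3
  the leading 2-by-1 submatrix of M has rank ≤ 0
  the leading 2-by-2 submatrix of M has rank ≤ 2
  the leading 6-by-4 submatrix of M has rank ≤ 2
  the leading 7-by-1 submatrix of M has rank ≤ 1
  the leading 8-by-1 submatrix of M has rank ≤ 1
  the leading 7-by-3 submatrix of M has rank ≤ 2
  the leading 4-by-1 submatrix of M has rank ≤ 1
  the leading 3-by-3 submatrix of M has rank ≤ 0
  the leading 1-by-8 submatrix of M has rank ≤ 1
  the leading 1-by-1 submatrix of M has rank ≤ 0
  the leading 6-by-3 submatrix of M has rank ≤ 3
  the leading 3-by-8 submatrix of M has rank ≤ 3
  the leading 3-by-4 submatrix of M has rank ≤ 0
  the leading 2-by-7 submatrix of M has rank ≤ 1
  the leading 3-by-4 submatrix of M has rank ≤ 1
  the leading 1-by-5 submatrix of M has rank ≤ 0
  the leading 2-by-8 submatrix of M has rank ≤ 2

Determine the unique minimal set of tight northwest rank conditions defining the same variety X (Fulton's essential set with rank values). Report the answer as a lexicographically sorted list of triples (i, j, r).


Reconstructing r_w from the 34 given conditions:

  0 0 0 0 0 0 0 1
  0 0 0 0 0 0 1 2
  0 0 0 0 0 1 2 3
  0 1 1 1 1 2 3 4
  1 2 2 2 2 3 4 5
  1 2 2 2 3 4 5 6
  1 2 2 3 4 5 6 7
  1 2 3 4 5 6 7 8

reading off 1-entries of Δ²R: w = (8, 7, 6, 2, 1, 5, 4, 3).

|D(w)|=22, |Ess(w)|=6:

[(1, 7, 0), (2, 6, 0), (3, 5, 0), (4, 1, 0), (6, 4, 2), (7, 3, 2)]


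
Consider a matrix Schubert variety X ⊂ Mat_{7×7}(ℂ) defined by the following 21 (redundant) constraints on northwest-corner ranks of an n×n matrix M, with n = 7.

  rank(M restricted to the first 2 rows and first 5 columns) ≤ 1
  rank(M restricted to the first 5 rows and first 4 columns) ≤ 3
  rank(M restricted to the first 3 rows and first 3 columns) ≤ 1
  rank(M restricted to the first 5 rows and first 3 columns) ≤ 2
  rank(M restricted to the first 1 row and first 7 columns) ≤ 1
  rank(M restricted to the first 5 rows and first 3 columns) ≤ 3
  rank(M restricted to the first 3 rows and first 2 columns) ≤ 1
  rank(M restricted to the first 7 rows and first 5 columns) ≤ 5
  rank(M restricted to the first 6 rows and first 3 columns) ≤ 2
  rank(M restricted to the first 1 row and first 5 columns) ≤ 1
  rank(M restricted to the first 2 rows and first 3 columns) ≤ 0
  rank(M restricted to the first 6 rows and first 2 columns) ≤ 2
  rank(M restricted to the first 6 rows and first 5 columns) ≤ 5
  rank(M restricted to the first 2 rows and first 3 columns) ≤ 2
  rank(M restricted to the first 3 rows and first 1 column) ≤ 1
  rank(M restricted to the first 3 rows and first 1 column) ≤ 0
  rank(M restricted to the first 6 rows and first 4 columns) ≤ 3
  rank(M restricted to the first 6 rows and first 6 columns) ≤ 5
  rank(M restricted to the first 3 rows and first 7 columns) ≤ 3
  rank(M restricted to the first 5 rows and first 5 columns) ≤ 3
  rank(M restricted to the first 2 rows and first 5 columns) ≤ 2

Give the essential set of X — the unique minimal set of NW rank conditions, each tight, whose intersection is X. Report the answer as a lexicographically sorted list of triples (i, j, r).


The tightest implied rank at each (i,j), from the 21 conditions:

  i=1: 0 0 0 1 1 1 1
  i=2: 0 0 0 1 1 2 2
  i=3: 0 1 1 2 2 3 3
  i=4: 1 2 2 3 3 4 4
  i=5: 1 2 2 3 3 4 5
  i=6: 1 2 2 3 4 5 6
  i=7: 1 2 3 4 5 6 7

the unique w with this rank table is (4, 6, 2, 1, 7, 5, 3).

Fulton essential set (5 of the 11 Rothe cells):

[(2, 3, 0), (2, 5, 1), (3, 1, 0), (5, 5, 3), (6, 3, 2)]


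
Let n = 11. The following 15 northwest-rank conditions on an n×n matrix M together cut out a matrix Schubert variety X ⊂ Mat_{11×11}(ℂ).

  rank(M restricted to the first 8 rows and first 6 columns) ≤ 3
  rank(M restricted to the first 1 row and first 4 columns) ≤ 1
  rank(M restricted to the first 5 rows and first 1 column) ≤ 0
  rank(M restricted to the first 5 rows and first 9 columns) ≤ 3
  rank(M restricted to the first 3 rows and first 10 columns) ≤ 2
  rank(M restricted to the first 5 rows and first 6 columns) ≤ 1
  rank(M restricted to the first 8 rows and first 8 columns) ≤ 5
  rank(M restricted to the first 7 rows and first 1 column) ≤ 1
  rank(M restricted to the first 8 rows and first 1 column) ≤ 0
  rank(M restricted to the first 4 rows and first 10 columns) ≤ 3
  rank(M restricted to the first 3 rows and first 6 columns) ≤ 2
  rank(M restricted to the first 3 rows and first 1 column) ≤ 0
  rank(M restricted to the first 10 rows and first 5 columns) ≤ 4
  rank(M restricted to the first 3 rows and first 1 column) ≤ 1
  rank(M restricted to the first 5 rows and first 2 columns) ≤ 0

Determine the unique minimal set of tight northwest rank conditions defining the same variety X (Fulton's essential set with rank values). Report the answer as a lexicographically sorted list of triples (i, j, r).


Rank table r_w(11×11) implied by the 15 constraints:

  row 1: 0  0  1  1  1  1  1  1  1  1  1
  row 2: 0  0  1  1  1  1  2  2  2  2  2
  row 3: 0  0  1  1  1  1  2  2  2  2  3
  row 4: 0  0  1  1  1  1  2  3  3  3  4
  row 5: 0  0  1  1  1  1  2  3  3  4  5
  row 6: 0  1  2  2  2  2  3  4  4  5  6
  row 7: 0  1  2  3  3  3  4  5  5  6  7
  row 8: 0  1  2  3  3  3  4  5  6  7  8
  row 9: 1  2  3  4  4  4  5  6  7  8  9
  row 10: 1  2  3  4  4  5  6  7  8  9  10
  row 11: 1  2  3  4  5  6  7  8  9  10  11

the unique w with this rank table is (3, 7, 11, 8, 10, 2, 4, 9, 1, 6, 5).

ℓ(w)=32; the 7 essential cells (i,j,r):

[(3, 10, 2), (5, 2, 0), (5, 6, 1), (5, 9, 3), (8, 1, 0), (8, 6, 3), (10, 5, 4)]


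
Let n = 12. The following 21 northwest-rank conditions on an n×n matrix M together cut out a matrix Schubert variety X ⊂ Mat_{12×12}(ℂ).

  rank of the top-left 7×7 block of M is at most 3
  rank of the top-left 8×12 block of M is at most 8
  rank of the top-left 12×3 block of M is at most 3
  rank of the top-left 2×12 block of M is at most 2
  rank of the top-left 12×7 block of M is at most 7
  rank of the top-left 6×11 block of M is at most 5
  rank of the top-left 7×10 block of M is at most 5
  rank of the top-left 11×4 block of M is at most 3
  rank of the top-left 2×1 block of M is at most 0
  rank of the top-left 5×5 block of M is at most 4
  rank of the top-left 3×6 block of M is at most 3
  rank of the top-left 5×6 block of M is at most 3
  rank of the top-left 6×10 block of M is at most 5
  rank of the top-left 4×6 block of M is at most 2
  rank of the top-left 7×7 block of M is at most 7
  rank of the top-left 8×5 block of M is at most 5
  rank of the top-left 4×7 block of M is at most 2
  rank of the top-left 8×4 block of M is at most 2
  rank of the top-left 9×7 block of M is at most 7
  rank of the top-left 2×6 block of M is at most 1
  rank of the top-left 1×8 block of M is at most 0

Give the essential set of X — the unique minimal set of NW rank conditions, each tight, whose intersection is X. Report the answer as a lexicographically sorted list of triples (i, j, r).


Rank table r_w(12×12) implied by the 21 constraints:

  i=1: 0, 0, 0, 0, 0, 0, 0, 0, 1, 1, 1, 1
  i=2: 0, 1, 1, 1, 1, 1, 1, 1, 2, 2, 2, 2
  i=3: 1, 2, 2, 2, 2, 2, 2, 2, 3, 3, 3, 3
  i=4: 1, 2, 2, 2, 2, 2, 2, 3, 4, 4, 4, 4
  i=5: 1, 2, 2, 2, 3, 3, 3, 4, 5, 5, 5, 5
  i=6: 1, 2, 2, 2, 3, 3, 3, 4, 5, 5, 5, 6
  i=7: 1, 2, 2, 2, 3, 3, 3, 4, 5, 5, 6, 7
  i=8: 1, 2, 2, 2, 3, 4, 4, 5, 6, 6, 7, 8
  i=9: 1, 2, 3, 3, 4, 5, 5, 6, 7, 7, 8, 9
  i=10: 1, 2, 3, 3, 4, 5, 6, 7, 8, 8, 9, 10
  i=11: 1, 2, 3, 3, 4, 5, 6, 7, 8, 9, 10, 11
  i=12: 1, 2, 3, 4, 5, 6, 7, 8, 9, 10, 11, 12

giving w = (9, 2, 1, 8, 5, 12, 11, 6, 3, 7, 10, 4) via Δ²R.

D(w) has 31 cells with 8 SE-corners; essential set:

[(1, 8, 0), (2, 1, 0), (4, 7, 2), (6, 11, 5), (7, 7, 3), (7, 10, 5), (8, 4, 2), (11, 4, 3)]


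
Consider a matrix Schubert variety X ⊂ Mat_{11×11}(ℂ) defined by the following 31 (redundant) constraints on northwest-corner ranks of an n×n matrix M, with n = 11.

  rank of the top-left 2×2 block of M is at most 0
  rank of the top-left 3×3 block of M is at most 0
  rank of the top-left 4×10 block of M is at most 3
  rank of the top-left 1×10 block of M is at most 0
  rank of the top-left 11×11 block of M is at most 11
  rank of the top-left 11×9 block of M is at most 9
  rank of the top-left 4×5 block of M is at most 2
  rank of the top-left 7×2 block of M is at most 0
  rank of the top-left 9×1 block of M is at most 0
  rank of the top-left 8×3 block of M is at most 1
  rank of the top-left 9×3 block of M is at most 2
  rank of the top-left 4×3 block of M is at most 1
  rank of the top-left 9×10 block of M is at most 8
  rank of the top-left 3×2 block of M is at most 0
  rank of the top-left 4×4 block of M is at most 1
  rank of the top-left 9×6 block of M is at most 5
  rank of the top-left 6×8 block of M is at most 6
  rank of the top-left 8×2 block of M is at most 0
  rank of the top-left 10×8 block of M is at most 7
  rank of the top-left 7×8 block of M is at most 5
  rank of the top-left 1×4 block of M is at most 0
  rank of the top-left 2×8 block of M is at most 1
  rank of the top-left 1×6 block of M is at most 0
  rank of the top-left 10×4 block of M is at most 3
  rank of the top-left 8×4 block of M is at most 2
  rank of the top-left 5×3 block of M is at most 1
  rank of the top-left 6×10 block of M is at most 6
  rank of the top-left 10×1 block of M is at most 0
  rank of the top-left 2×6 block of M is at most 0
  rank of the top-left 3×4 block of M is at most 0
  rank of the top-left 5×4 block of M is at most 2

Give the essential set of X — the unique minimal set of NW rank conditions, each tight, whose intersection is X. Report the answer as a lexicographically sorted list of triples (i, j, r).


Rank table r_w(11×11) implied by the 31 constraints:

  row 1: 0 | 0 | 0 | 0 | 0 | 0 | 0 | 0 | 0 | 0 | 1
  row 2: 0 | 0 | 0 | 0 | 0 | 0 | 1 | 1 | 1 | 1 | 2
  row 3: 0 | 0 | 0 | 0 | 1 | 1 | 2 | 2 | 2 | 2 | 3
  row 4: 0 | 0 | 1 | 1 | 2 | 2 | 3 | 3 | 3 | 3 | 4
  row 5: 0 | 0 | 1 | 2 | 3 | 3 | 4 | 4 | 4 | 4 | 5
  row 6: 0 | 0 | 1 | 2 | 3 | 4 | 5 | 5 | 5 | 5 | 6
  row 7: 0 | 0 | 1 | 2 | 3 | 4 | 5 | 5 | 6 | 6 | 7
  row 8: 0 | 0 | 1 | 2 | 3 | 4 | 5 | 6 | 7 | 7 | 8
  row 9: 0 | 1 | 2 | 3 | 4 | 5 | 6 | 7 | 8 | 8 | 9
  row 10: 0 | 1 | 2 | 3 | 4 | 5 | 6 | 7 | 8 | 9 | 10
  row 11: 1 | 2 | 3 | 4 | 5 | 6 | 7 | 8 | 9 | 10 | 11

reading off 1-entries of Δ²R: w = (11, 7, 5, 3, 4, 6, 9, 8, 2, 10, 1).

|D(w)|=33, |Ess(w)|=6:

[(1, 10, 0), (2, 6, 0), (3, 4, 0), (7, 8, 5), (8, 2, 0), (10, 1, 0)]


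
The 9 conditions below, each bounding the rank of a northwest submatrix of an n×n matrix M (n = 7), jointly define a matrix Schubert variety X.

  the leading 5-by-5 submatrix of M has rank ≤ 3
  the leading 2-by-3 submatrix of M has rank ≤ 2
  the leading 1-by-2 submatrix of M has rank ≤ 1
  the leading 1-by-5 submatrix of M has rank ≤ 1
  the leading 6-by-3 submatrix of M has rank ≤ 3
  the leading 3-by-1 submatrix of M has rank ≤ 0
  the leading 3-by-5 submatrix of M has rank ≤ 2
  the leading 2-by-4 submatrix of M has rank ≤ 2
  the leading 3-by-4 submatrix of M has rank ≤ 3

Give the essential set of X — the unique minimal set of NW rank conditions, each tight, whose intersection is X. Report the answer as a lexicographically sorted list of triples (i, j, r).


Computing R[i][j] = min implied NW-rank bound (n=7, 9 conditions):

  row 1: 0, 1, 1, 1, 1, 1, 1
  row 2: 0, 1, 2, 2, 2, 2, 2
  row 3: 0, 1, 2, 2, 2, 3, 3
  row 4: 1, 2, 3, 3, 3, 4, 4
  row 5: 1, 2, 3, 3, 3, 4, 5
  row 6: 1, 2, 3, 4, 4, 5, 6
  row 7: 1, 2, 3, 4, 5, 6, 7

so w = (2, 3, 6, 1, 7, 4, 5).

ℓ(w)=7; the 3 essential cells (i,j,r):

[(3, 1, 0), (3, 5, 2), (5, 5, 3)]


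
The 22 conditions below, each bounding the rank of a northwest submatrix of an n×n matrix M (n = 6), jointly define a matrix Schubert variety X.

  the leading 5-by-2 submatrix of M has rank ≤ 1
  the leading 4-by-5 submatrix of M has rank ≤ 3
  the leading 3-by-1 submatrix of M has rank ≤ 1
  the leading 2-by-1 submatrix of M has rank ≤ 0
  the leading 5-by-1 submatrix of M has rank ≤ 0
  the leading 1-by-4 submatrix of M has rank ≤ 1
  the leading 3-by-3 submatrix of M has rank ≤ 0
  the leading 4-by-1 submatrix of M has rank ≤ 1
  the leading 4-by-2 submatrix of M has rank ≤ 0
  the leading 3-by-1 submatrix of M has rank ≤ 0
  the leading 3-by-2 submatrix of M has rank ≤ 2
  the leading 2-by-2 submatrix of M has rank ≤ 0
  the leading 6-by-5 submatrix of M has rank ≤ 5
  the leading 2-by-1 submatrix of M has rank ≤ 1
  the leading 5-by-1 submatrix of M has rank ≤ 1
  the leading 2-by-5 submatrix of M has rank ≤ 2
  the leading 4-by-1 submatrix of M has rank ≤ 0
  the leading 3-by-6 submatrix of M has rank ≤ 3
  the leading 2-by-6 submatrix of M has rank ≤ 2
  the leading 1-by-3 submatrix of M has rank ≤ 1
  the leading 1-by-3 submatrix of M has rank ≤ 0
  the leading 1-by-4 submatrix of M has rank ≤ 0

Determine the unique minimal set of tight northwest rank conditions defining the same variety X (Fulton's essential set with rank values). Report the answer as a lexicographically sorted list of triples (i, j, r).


The tightest implied rank at each (i,j), from the 22 conditions:

  0, 0, 0, 0, 1, 1
  0, 0, 0, 1, 2, 2
  0, 0, 0, 1, 2, 3
  0, 0, 1, 2, 3, 4
  0, 1, 2, 3, 4, 5
  1, 2, 3, 4, 5, 6

second differences of R give the permutation w = (5, 4, 6, 3, 2, 1).

Rothe diagram D(w) (13 cells), 4 SE-corners (essential conditions):

[(1, 4, 0), (3, 3, 0), (4, 2, 0), (5, 1, 0)]


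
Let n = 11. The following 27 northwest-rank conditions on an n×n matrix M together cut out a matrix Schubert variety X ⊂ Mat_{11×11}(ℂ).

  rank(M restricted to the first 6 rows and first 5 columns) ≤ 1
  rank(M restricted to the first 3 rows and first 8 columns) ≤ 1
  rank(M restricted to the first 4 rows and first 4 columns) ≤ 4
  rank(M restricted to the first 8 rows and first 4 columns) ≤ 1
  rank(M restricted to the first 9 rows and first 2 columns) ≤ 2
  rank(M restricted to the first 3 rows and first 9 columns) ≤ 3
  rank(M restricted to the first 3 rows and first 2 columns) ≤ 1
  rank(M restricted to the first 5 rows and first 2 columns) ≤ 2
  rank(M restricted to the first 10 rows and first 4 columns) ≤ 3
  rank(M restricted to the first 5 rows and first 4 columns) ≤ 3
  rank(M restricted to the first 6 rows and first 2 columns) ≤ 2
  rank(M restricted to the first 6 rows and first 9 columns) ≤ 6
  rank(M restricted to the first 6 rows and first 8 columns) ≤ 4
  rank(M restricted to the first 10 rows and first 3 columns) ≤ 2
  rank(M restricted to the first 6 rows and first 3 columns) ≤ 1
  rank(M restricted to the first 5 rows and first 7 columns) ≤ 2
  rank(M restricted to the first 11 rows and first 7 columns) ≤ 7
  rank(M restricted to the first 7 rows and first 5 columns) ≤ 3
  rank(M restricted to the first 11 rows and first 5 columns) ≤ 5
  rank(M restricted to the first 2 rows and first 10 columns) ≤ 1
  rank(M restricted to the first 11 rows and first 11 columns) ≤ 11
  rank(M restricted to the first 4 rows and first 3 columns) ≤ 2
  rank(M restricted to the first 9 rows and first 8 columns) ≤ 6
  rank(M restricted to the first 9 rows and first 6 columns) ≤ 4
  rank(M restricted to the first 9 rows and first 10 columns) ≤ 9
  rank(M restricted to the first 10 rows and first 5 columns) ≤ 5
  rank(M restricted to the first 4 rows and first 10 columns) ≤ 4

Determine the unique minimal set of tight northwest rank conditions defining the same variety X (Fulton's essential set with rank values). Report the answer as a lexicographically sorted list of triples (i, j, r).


Rank table r_w(11×11) implied by the 27 constraints:

  i=1: 1, 1, 1, 1, 1, 1, 1, 1, 1, 1, 1
  i=2: 1, 1, 1, 1, 1, 1, 1, 1, 1, 1, 2
  i=3: 1, 1, 1, 1, 1, 1, 1, 1, 2, 2, 3
  i=4: 1, 1, 1, 1, 1, 2, 2, 2, 3, 3, 4
  i=5: 1, 1, 1, 1, 1, 2, 2, 3, 4, 4, 5
  i=6: 1, 1, 1, 1, 1, 2, 3, 4, 5, 5, 6
  i=7: 1, 1, 1, 1, 2, 3, 4, 5, 6, 6, 7
  i=8: 1, 1, 1, 1, 2, 3, 4, 5, 6, 7, 8
  i=9: 1, 2, 2, 2, 3, 4, 5, 6, 7, 8, 9
  i=10: 1, 2, 2, 3, 4, 5, 6, 7, 8, 9, 10
  i=11: 1, 2, 3, 4, 5, 6, 7, 8, 9, 10, 11

second differences of R give the permutation w = (1, 11, 9, 6, 8, 7, 5, 10, 2, 4, 3).

D(w) has 36 cells with 6 SE-corners; essential set:

[(2, 10, 1), (3, 8, 1), (5, 7, 2), (6, 5, 1), (8, 4, 1), (10, 3, 2)]


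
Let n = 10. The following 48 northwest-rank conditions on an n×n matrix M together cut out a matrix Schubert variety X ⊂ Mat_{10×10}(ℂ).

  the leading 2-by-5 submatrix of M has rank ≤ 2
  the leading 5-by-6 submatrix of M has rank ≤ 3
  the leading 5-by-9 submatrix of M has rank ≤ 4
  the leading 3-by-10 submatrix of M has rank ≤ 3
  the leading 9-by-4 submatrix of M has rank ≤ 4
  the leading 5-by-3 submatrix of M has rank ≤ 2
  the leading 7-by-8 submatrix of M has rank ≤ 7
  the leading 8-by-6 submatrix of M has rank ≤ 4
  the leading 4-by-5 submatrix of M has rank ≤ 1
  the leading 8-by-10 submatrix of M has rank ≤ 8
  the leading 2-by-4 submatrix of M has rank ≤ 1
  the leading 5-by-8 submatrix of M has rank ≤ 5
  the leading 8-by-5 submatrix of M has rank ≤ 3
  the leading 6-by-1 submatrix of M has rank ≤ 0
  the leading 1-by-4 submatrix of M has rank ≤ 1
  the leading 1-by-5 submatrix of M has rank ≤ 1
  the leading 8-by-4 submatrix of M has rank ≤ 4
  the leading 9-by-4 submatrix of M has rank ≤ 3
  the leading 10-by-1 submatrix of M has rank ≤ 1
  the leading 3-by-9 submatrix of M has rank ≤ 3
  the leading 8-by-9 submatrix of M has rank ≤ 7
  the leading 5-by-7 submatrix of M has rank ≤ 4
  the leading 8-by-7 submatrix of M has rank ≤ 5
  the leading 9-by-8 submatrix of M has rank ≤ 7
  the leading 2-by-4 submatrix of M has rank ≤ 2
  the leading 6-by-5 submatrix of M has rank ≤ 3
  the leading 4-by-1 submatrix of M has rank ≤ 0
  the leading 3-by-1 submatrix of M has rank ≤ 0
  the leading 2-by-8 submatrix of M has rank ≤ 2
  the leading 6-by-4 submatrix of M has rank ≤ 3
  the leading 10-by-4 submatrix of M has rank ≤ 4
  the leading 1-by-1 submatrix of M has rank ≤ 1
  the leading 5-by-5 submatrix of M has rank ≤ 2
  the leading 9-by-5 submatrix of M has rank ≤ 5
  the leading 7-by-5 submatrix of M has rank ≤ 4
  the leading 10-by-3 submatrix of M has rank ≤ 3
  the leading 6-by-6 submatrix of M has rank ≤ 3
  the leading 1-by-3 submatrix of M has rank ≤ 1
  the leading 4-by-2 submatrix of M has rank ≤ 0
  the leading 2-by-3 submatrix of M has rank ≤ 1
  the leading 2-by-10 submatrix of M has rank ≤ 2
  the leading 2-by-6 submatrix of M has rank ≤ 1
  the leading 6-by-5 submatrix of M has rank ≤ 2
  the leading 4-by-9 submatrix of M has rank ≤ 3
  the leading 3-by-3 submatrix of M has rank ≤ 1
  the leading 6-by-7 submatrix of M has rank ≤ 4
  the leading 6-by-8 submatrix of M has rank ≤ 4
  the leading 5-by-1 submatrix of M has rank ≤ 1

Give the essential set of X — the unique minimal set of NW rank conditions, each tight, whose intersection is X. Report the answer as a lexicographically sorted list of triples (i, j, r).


Reconstructing r_w from the 48 given conditions:

  row 1: 0 0 1 1 1 1 1 1 1 1
  row 2: 0 0 1 1 1 1 2 2 2 2
  row 3: 0 0 1 1 1 2 3 3 3 3
  row 4: 0 0 1 1 1 2 3 3 3 4
  row 5: 0 1 2 2 2 3 4 4 4 5
  row 6: 0 1 2 2 2 3 4 4 5 6
  row 7: 1 2 3 3 3 4 5 5 6 7
  row 8: 1 2 3 3 3 4 5 6 7 8
  row 9: 1 2 3 3 4 5 6 7 8 9
  row 10: 1 2 3 4 5 6 7 8 9 10

hence w(1..10) = (3, 7, 6, 10, 2, 9, 1, 8, 5, 4).

D(w) has 25 cells with 9 SE-corners; essential set:

[(2, 6, 1), (4, 2, 0), (4, 5, 1), (4, 9, 3), (6, 1, 0), (6, 5, 2), (6, 8, 4), (8, 5, 3), (9, 4, 3)]


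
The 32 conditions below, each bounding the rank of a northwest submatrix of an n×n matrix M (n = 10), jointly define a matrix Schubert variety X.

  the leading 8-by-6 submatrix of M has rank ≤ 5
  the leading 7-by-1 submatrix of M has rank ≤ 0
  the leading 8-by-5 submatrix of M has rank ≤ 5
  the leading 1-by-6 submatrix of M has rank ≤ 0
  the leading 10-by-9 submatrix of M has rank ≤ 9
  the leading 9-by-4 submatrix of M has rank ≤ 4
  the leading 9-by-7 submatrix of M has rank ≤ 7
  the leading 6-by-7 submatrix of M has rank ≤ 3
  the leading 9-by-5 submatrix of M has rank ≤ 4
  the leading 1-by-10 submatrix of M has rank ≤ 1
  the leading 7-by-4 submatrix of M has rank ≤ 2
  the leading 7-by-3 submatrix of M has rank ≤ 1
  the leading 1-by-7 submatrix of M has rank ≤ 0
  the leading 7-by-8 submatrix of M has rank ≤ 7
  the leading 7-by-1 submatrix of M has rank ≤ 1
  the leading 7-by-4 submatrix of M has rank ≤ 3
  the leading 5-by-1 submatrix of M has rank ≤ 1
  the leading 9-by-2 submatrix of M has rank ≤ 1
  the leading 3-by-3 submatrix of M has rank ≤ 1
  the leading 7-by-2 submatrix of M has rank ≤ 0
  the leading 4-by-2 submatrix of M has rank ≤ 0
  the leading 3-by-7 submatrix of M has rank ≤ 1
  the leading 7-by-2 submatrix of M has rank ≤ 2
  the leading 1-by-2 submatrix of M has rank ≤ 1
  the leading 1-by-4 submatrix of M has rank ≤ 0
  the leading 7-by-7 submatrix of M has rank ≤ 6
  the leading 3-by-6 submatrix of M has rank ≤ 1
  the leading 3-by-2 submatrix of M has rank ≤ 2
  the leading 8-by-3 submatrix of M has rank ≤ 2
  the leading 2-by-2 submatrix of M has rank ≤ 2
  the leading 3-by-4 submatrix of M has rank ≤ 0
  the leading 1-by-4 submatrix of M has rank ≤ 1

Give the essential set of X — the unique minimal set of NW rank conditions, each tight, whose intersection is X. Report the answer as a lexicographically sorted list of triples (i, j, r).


The tightest implied rank at each (i,j), from the 32 conditions:

  i=1: 0, 0, 0, 0, 0, 0, 0, 1, 1, 1
  i=2: 0, 0, 0, 0, 1, 1, 1, 2, 2, 2
  i=3: 0, 0, 0, 0, 1, 1, 1, 2, 3, 3
  i=4: 0, 0, 1, 1, 2, 2, 2, 3, 4, 4
  i=5: 0, 0, 1, 2, 3, 3, 3, 4, 5, 5
  i=6: 0, 0, 1, 2, 3, 3, 3, 4, 5, 6
  i=7: 0, 0, 1, 2, 3, 4, 4, 5, 6, 7
  i=8: 1, 1, 2, 3, 4, 5, 5, 6, 7, 8
  i=9: 1, 1, 2, 3, 4, 5, 6, 7, 8, 9
  i=10: 1, 2, 3, 4, 5, 6, 7, 8, 9, 10

hence w(1..10) = (8, 5, 9, 3, 4, 10, 6, 1, 7, 2).

ℓ(w)=28; the 6 essential cells (i,j,r):

[(1, 7, 0), (3, 4, 0), (3, 7, 1), (6, 7, 3), (7, 2, 0), (9, 2, 1)]
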